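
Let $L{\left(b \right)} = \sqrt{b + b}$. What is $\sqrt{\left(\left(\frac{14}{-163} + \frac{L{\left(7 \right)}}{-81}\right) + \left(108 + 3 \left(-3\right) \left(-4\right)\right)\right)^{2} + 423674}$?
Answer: $\frac{2 \sqrt{19366222333859 - 154857987 \sqrt{14}}}{13203} \approx 666.61$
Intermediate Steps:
$L{\left(b \right)} = \sqrt{2} \sqrt{b}$ ($L{\left(b \right)} = \sqrt{2 b} = \sqrt{2} \sqrt{b}$)
$\sqrt{\left(\left(\frac{14}{-163} + \frac{L{\left(7 \right)}}{-81}\right) + \left(108 + 3 \left(-3\right) \left(-4\right)\right)\right)^{2} + 423674} = \sqrt{\left(\left(\frac{14}{-163} + \frac{\sqrt{2} \sqrt{7}}{-81}\right) + \left(108 + 3 \left(-3\right) \left(-4\right)\right)\right)^{2} + 423674} = \sqrt{\left(\left(14 \left(- \frac{1}{163}\right) + \sqrt{14} \left(- \frac{1}{81}\right)\right) + \left(108 - -36\right)\right)^{2} + 423674} = \sqrt{\left(\left(- \frac{14}{163} - \frac{\sqrt{14}}{81}\right) + \left(108 + 36\right)\right)^{2} + 423674} = \sqrt{\left(\left(- \frac{14}{163} - \frac{\sqrt{14}}{81}\right) + 144\right)^{2} + 423674} = \sqrt{\left(\frac{23458}{163} - \frac{\sqrt{14}}{81}\right)^{2} + 423674} = \sqrt{423674 + \left(\frac{23458}{163} - \frac{\sqrt{14}}{81}\right)^{2}}$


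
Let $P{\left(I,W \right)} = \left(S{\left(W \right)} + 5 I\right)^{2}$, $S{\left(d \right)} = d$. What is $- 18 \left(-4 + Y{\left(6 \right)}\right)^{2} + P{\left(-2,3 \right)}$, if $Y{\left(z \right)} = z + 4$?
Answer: $-599$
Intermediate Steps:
$P{\left(I,W \right)} = \left(W + 5 I\right)^{2}$
$Y{\left(z \right)} = 4 + z$
$- 18 \left(-4 + Y{\left(6 \right)}\right)^{2} + P{\left(-2,3 \right)} = - 18 \left(-4 + \left(4 + 6\right)\right)^{2} + \left(3 + 5 \left(-2\right)\right)^{2} = - 18 \left(-4 + 10\right)^{2} + \left(3 - 10\right)^{2} = - 18 \cdot 6^{2} + \left(-7\right)^{2} = \left(-18\right) 36 + 49 = -648 + 49 = -599$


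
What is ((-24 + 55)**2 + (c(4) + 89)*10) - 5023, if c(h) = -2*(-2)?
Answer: -3132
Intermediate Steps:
c(h) = 4
((-24 + 55)**2 + (c(4) + 89)*10) - 5023 = ((-24 + 55)**2 + (4 + 89)*10) - 5023 = (31**2 + 93*10) - 5023 = (961 + 930) - 5023 = 1891 - 5023 = -3132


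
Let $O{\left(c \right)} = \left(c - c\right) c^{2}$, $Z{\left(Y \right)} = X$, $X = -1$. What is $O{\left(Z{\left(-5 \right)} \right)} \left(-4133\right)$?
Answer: $0$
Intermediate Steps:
$Z{\left(Y \right)} = -1$
$O{\left(c \right)} = 0$ ($O{\left(c \right)} = 0 c^{2} = 0$)
$O{\left(Z{\left(-5 \right)} \right)} \left(-4133\right) = 0 \left(-4133\right) = 0$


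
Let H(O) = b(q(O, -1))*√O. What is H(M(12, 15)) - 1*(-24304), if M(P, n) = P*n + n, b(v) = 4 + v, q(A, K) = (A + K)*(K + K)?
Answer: 24304 - 384*√195 ≈ 18942.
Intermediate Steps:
q(A, K) = 2*K*(A + K) (q(A, K) = (A + K)*(2*K) = 2*K*(A + K))
M(P, n) = n + P*n
H(O) = √O*(6 - 2*O) (H(O) = (4 + 2*(-1)*(O - 1))*√O = (4 + 2*(-1)*(-1 + O))*√O = (4 + (2 - 2*O))*√O = (6 - 2*O)*√O = √O*(6 - 2*O))
H(M(12, 15)) - 1*(-24304) = 2*√(15*(1 + 12))*(3 - 15*(1 + 12)) - 1*(-24304) = 2*√(15*13)*(3 - 15*13) + 24304 = 2*√195*(3 - 1*195) + 24304 = 2*√195*(3 - 195) + 24304 = 2*√195*(-192) + 24304 = -384*√195 + 24304 = 24304 - 384*√195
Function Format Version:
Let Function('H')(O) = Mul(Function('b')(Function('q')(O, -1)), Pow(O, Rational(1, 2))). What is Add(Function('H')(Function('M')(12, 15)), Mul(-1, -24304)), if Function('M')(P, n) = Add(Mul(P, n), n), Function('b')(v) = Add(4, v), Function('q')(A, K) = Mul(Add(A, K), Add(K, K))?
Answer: Add(24304, Mul(-384, Pow(195, Rational(1, 2)))) ≈ 18942.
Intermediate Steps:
Function('q')(A, K) = Mul(2, K, Add(A, K)) (Function('q')(A, K) = Mul(Add(A, K), Mul(2, K)) = Mul(2, K, Add(A, K)))
Function('M')(P, n) = Add(n, Mul(P, n))
Function('H')(O) = Mul(Pow(O, Rational(1, 2)), Add(6, Mul(-2, O))) (Function('H')(O) = Mul(Add(4, Mul(2, -1, Add(O, -1))), Pow(O, Rational(1, 2))) = Mul(Add(4, Mul(2, -1, Add(-1, O))), Pow(O, Rational(1, 2))) = Mul(Add(4, Add(2, Mul(-2, O))), Pow(O, Rational(1, 2))) = Mul(Add(6, Mul(-2, O)), Pow(O, Rational(1, 2))) = Mul(Pow(O, Rational(1, 2)), Add(6, Mul(-2, O))))
Add(Function('H')(Function('M')(12, 15)), Mul(-1, -24304)) = Add(Mul(2, Pow(Mul(15, Add(1, 12)), Rational(1, 2)), Add(3, Mul(-1, Mul(15, Add(1, 12))))), Mul(-1, -24304)) = Add(Mul(2, Pow(Mul(15, 13), Rational(1, 2)), Add(3, Mul(-1, Mul(15, 13)))), 24304) = Add(Mul(2, Pow(195, Rational(1, 2)), Add(3, Mul(-1, 195))), 24304) = Add(Mul(2, Pow(195, Rational(1, 2)), Add(3, -195)), 24304) = Add(Mul(2, Pow(195, Rational(1, 2)), -192), 24304) = Add(Mul(-384, Pow(195, Rational(1, 2))), 24304) = Add(24304, Mul(-384, Pow(195, Rational(1, 2))))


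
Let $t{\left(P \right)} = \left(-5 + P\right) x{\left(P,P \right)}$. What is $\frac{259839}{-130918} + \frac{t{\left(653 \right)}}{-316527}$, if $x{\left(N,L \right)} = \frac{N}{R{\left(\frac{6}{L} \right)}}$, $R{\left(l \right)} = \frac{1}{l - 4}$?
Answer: $\frac{46277865477}{13813027262} \approx 3.3503$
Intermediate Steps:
$R{\left(l \right)} = \frac{1}{-4 + l}$
$x{\left(N,L \right)} = N \left(-4 + \frac{6}{L}\right)$ ($x{\left(N,L \right)} = \frac{N}{\frac{1}{-4 + \frac{6}{L}}} = N \left(-4 + \frac{6}{L}\right)$)
$t{\left(P \right)} = \left(-5 + P\right) \left(6 - 4 P\right)$ ($t{\left(P \right)} = \left(-5 + P\right) \left(- 4 P + \frac{6 P}{P}\right) = \left(-5 + P\right) \left(- 4 P + 6\right) = \left(-5 + P\right) \left(6 - 4 P\right)$)
$\frac{259839}{-130918} + \frac{t{\left(653 \right)}}{-316527} = \frac{259839}{-130918} + \frac{-30 - 4 \cdot 653^{2} + 26 \cdot 653}{-316527} = 259839 \left(- \frac{1}{130918}\right) + \left(-30 - 1705636 + 16978\right) \left(- \frac{1}{316527}\right) = - \frac{259839}{130918} + \left(-30 - 1705636 + 16978\right) \left(- \frac{1}{316527}\right) = - \frac{259839}{130918} - - \frac{562896}{105509} = - \frac{259839}{130918} + \frac{562896}{105509} = \frac{46277865477}{13813027262}$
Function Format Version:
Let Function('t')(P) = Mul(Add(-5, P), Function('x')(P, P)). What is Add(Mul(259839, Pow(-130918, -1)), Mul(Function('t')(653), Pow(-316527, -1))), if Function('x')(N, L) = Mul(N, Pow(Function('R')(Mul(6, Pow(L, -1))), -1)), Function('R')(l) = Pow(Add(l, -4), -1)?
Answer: Rational(46277865477, 13813027262) ≈ 3.3503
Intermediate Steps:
Function('R')(l) = Pow(Add(-4, l), -1)
Function('x')(N, L) = Mul(N, Add(-4, Mul(6, Pow(L, -1)))) (Function('x')(N, L) = Mul(N, Pow(Pow(Add(-4, Mul(6, Pow(L, -1))), -1), -1)) = Mul(N, Add(-4, Mul(6, Pow(L, -1)))))
Function('t')(P) = Mul(Add(-5, P), Add(6, Mul(-4, P))) (Function('t')(P) = Mul(Add(-5, P), Add(Mul(-4, P), Mul(6, P, Pow(P, -1)))) = Mul(Add(-5, P), Add(Mul(-4, P), 6)) = Mul(Add(-5, P), Add(6, Mul(-4, P))))
Add(Mul(259839, Pow(-130918, -1)), Mul(Function('t')(653), Pow(-316527, -1))) = Add(Mul(259839, Pow(-130918, -1)), Mul(Add(-30, Mul(-4, Pow(653, 2)), Mul(26, 653)), Pow(-316527, -1))) = Add(Mul(259839, Rational(-1, 130918)), Mul(Add(-30, Mul(-4, 426409), 16978), Rational(-1, 316527))) = Add(Rational(-259839, 130918), Mul(Add(-30, -1705636, 16978), Rational(-1, 316527))) = Add(Rational(-259839, 130918), Mul(-1688688, Rational(-1, 316527))) = Add(Rational(-259839, 130918), Rational(562896, 105509)) = Rational(46277865477, 13813027262)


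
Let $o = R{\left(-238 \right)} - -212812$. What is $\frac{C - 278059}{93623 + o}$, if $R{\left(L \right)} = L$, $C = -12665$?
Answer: $- \frac{290724}{306197} \approx -0.94947$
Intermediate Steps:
$o = 212574$ ($o = -238 - -212812 = -238 + 212812 = 212574$)
$\frac{C - 278059}{93623 + o} = \frac{-12665 - 278059}{93623 + 212574} = - \frac{290724}{306197}$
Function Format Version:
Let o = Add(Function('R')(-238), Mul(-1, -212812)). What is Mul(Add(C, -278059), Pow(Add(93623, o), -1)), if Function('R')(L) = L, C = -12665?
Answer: Rational(-290724, 306197) ≈ -0.94947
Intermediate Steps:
o = 212574 (o = Add(-238, Mul(-1, -212812)) = Add(-238, 212812) = 212574)
Mul(Add(C, -278059), Pow(Add(93623, o), -1)) = Mul(Add(-12665, -278059), Pow(Add(93623, 212574), -1)) = Mul(-290724, Pow(306197, -1)) = Mul(-290724, Rational(1, 306197)) = Rational(-290724, 306197)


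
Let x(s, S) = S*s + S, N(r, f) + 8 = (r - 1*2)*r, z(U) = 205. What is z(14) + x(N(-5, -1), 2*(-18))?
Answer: -803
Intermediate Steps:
N(r, f) = -8 + r*(-2 + r) (N(r, f) = -8 + (r - 1*2)*r = -8 + (r - 2)*r = -8 + (-2 + r)*r = -8 + r*(-2 + r))
x(s, S) = S + S*s
z(14) + x(N(-5, -1), 2*(-18)) = 205 + (2*(-18))*(1 + (-8 + (-5)² - 2*(-5))) = 205 - 36*(1 + (-8 + 25 + 10)) = 205 - 36*(1 + 27) = 205 - 36*28 = 205 - 1008 = -803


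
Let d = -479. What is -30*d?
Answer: 14370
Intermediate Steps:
-30*d = -30*(-479) = -1*(-14370) = 14370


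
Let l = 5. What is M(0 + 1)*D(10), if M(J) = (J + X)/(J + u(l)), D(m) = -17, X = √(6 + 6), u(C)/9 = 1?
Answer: -17/10 - 17*√3/5 ≈ -7.5890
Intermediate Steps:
u(C) = 9 (u(C) = 9*1 = 9)
X = 2*√3 (X = √12 = 2*√3 ≈ 3.4641)
M(J) = (J + 2*√3)/(9 + J) (M(J) = (J + 2*√3)/(J + 9) = (J + 2*√3)/(9 + J))
M(0 + 1)*D(10) = (((0 + 1) + 2*√3)/(9 + (0 + 1)))*(-17) = ((1 + 2*√3)/(9 + 1))*(-17) = ((1 + 2*√3)/10)*(-17) = (⅒ + √3/5)*(-17) = -17/10 - 17*√3/5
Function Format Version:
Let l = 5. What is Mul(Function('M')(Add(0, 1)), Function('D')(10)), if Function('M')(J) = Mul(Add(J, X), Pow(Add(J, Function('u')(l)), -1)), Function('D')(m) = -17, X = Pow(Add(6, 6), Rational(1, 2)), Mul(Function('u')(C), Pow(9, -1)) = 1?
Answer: Add(Rational(-17, 10), Mul(Rational(-17, 5), Pow(3, Rational(1, 2)))) ≈ -7.5890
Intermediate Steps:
Function('u')(C) = 9 (Function('u')(C) = Mul(9, 1) = 9)
X = Mul(2, Pow(3, Rational(1, 2))) (X = Pow(12, Rational(1, 2)) = Mul(2, Pow(3, Rational(1, 2))) ≈ 3.4641)
Function('M')(J) = Mul(Pow(Add(9, J), -1), Add(J, Mul(2, Pow(3, Rational(1, 2))))) (Function('M')(J) = Mul(Add(J, Mul(2, Pow(3, Rational(1, 2)))), Pow(Add(J, 9), -1)) = Mul(Add(J, Mul(2, Pow(3, Rational(1, 2)))), Pow(Add(9, J), -1)) = Mul(Pow(Add(9, J), -1), Add(J, Mul(2, Pow(3, Rational(1, 2))))))
Mul(Function('M')(Add(0, 1)), Function('D')(10)) = Mul(Mul(Pow(Add(9, Add(0, 1)), -1), Add(Add(0, 1), Mul(2, Pow(3, Rational(1, 2))))), -17) = Mul(Mul(Pow(Add(9, 1), -1), Add(1, Mul(2, Pow(3, Rational(1, 2))))), -17) = Mul(Mul(Pow(10, -1), Add(1, Mul(2, Pow(3, Rational(1, 2))))), -17) = Mul(Mul(Rational(1, 10), Add(1, Mul(2, Pow(3, Rational(1, 2))))), -17) = Mul(Add(Rational(1, 10), Mul(Rational(1, 5), Pow(3, Rational(1, 2)))), -17) = Add(Rational(-17, 10), Mul(Rational(-17, 5), Pow(3, Rational(1, 2))))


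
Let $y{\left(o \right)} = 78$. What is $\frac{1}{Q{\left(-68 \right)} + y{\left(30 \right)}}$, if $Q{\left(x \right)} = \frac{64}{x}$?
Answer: $\frac{17}{1310} \approx 0.012977$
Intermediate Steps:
$\frac{1}{Q{\left(-68 \right)} + y{\left(30 \right)}} = \frac{1}{\frac{64}{-68} + 78} = \frac{1}{64 \left(- \frac{1}{68}\right) + 78} = \frac{1}{- \frac{16}{17} + 78} = \frac{1}{\frac{1310}{17}} = \frac{17}{1310}$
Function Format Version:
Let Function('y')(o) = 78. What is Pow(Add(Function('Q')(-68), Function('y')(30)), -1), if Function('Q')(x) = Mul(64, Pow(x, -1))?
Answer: Rational(17, 1310) ≈ 0.012977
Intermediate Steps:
Pow(Add(Function('Q')(-68), Function('y')(30)), -1) = Pow(Add(Mul(64, Pow(-68, -1)), 78), -1) = Pow(Add(Mul(64, Rational(-1, 68)), 78), -1) = Pow(Add(Rational(-16, 17), 78), -1) = Pow(Rational(1310, 17), -1) = Rational(17, 1310)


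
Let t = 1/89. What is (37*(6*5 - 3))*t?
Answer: 999/89 ≈ 11.225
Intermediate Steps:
t = 1/89 ≈ 0.011236
(37*(6*5 - 3))*t = (37*(6*5 - 3))*(1/89) = (37*(30 - 3))*(1/89) = (37*27)*(1/89) = 999*(1/89) = 999/89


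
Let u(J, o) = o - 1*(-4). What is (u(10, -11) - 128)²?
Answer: 18225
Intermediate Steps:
u(J, o) = 4 + o (u(J, o) = o + 4 = 4 + o)
(u(10, -11) - 128)² = ((4 - 11) - 128)² = (-7 - 128)² = (-135)² = 18225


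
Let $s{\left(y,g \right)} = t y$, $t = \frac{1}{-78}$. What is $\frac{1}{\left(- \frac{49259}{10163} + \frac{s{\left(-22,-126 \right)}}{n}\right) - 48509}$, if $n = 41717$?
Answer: $- \frac{16534824969}{802167966879845} \approx -2.0613 \cdot 10^{-5}$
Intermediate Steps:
$t = - \frac{1}{78} \approx -0.012821$
$s{\left(y,g \right)} = - \frac{y}{78}$
$\frac{1}{\left(- \frac{49259}{10163} + \frac{s{\left(-22,-126 \right)}}{n}\right) - 48509} = \frac{1}{\left(- \frac{49259}{10163} + \frac{\left(- \frac{1}{78}\right) \left(-22\right)}{41717}\right) - 48509} = \frac{1}{\left(\left(-49259\right) \frac{1}{10163} + \frac{11}{39} \cdot \frac{1}{41717}\right) - 48509} = \frac{1}{\left(- \frac{49259}{10163} + \frac{11}{1626963}\right) - 48509} = \frac{1}{- \frac{80142458624}{16534824969} - 48509} = \frac{1}{- \frac{802167966879845}{16534824969}} = - \frac{16534824969}{802167966879845}$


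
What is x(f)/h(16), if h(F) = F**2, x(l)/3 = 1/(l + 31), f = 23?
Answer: 1/4608 ≈ 0.00021701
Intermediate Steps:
x(l) = 3/(31 + l) (x(l) = 3/(l + 31) = 3/(31 + l))
x(f)/h(16) = (3/(31 + 23))/(16**2) = (3/54)/256 = (3*(1/54))*(1/256) = (1/18)*(1/256) = 1/4608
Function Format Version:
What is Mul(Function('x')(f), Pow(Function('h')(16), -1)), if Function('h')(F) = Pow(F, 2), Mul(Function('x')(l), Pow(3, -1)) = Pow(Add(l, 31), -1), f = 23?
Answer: Rational(1, 4608) ≈ 0.00021701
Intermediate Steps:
Function('x')(l) = Mul(3, Pow(Add(31, l), -1)) (Function('x')(l) = Mul(3, Pow(Add(l, 31), -1)) = Mul(3, Pow(Add(31, l), -1)))
Mul(Function('x')(f), Pow(Function('h')(16), -1)) = Mul(Mul(3, Pow(Add(31, 23), -1)), Pow(Pow(16, 2), -1)) = Mul(Mul(3, Pow(54, -1)), Pow(256, -1)) = Mul(Mul(3, Rational(1, 54)), Rational(1, 256)) = Mul(Rational(1, 18), Rational(1, 256)) = Rational(1, 4608)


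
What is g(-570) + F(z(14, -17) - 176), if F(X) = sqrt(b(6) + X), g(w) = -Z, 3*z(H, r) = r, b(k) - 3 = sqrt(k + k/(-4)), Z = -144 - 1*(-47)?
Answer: 97 + sqrt(-6432 + 54*sqrt(2))/6 ≈ 97.0 + 13.287*I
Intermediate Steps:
Z = -97 (Z = -144 + 47 = -97)
b(k) = 3 + sqrt(3)*sqrt(k)/2 (b(k) = 3 + sqrt(k + k/(-4)) = 3 + sqrt(k + k*(-1/4)) = 3 + sqrt(k - k/4) = 3 + sqrt(3*k/4) = 3 + sqrt(3)*sqrt(k)/2)
z(H, r) = r/3
g(w) = 97 (g(w) = -1*(-97) = 97)
F(X) = sqrt(3 + X + 3*sqrt(2)/2) (F(X) = sqrt((3 + sqrt(3)*sqrt(6)/2) + X) = sqrt((3 + 3*sqrt(2)/2) + X) = sqrt(3 + X + 3*sqrt(2)/2))
g(-570) + F(z(14, -17) - 176) = 97 + sqrt(12 + 4*((1/3)*(-17) - 176) + 6*sqrt(2))/2 = 97 + sqrt(12 + 4*(-17/3 - 176) + 6*sqrt(2))/2 = 97 + sqrt(12 + 4*(-545/3) + 6*sqrt(2))/2 = 97 + sqrt(12 - 2180/3 + 6*sqrt(2))/2 = 97 + sqrt(-2144/3 + 6*sqrt(2))/2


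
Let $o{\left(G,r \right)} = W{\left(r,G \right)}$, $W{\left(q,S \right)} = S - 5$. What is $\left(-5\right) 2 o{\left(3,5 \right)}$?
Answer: $20$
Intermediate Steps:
$W{\left(q,S \right)} = -5 + S$
$o{\left(G,r \right)} = -5 + G$
$\left(-5\right) 2 o{\left(3,5 \right)} = \left(-5\right) 2 \left(-5 + 3\right) = \left(-10\right) \left(-2\right) = 20$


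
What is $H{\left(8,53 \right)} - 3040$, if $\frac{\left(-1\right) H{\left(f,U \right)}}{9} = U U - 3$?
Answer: $-28294$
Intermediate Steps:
$H{\left(f,U \right)} = 27 - 9 U^{2}$ ($H{\left(f,U \right)} = - 9 \left(U U - 3\right) = - 9 \left(U^{2} - 3\right) = - 9 \left(-3 + U^{2}\right) = 27 - 9 U^{2}$)
$H{\left(8,53 \right)} - 3040 = \left(27 - 9 \cdot 53^{2}\right) - 3040 = \left(27 - 25281\right) - 3040 = -25254 - 3040 = -28294$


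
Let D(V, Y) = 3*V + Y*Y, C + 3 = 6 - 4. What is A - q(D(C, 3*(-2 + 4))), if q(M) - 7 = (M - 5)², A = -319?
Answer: -1110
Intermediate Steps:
C = -1 (C = -3 + (6 - 4) = -3 + 2 = -1)
D(V, Y) = Y² + 3*V (D(V, Y) = 3*V + Y² = Y² + 3*V)
q(M) = 7 + (-5 + M)² (q(M) = 7 + (M - 5)² = 7 + (-5 + M)²)
A - q(D(C, 3*(-2 + 4))) = -319 - (7 + (-5 + ((3*(-2 + 4))² + 3*(-1)))²) = -319 - (7 + (-5 + ((3*2)² - 3))²) = -319 - (7 + (-5 + (6² - 3))²) = -319 - (7 + (-5 + (36 - 3))²) = -319 - (7 + (-5 + 33)²) = -319 - (7 + 28²) = -319 - (7 + 784) = -319 - 1*791 = -319 - 791 = -1110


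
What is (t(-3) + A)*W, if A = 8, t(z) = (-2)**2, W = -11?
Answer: -132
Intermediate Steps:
t(z) = 4
(t(-3) + A)*W = (4 + 8)*(-11) = 12*(-11) = -132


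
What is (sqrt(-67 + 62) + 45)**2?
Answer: (45 + I*sqrt(5))**2 ≈ 2020.0 + 201.25*I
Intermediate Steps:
(sqrt(-67 + 62) + 45)**2 = (sqrt(-5) + 45)**2 = (I*sqrt(5) + 45)**2 = (45 + I*sqrt(5))**2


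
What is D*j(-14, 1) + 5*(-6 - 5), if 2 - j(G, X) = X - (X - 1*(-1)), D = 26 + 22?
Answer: 89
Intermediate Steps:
D = 48
j(G, X) = 3 (j(G, X) = 2 - (X - (X - 1*(-1))) = 2 - (X - (X + 1)) = 2 - (X - (1 + X)) = 2 - (X + (-1 - X)) = 2 - 1*(-1) = 2 + 1 = 3)
D*j(-14, 1) + 5*(-6 - 5) = 48*3 + 5*(-6 - 5) = 144 + 5*(-11) = 144 - 55 = 89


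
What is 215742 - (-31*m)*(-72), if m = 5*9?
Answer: 115302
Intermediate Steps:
m = 45
215742 - (-31*m)*(-72) = 215742 - (-31*45)*(-72) = 215742 - (-1395)*(-72) = 215742 - 1*100440 = 215742 - 100440 = 115302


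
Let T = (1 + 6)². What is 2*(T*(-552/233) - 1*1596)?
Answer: -797832/233 ≈ -3424.2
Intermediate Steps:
T = 49 (T = 7² = 49)
2*(T*(-552/233) - 1*1596) = 2*(49*(-552/233) - 1*1596) = 2*(49*(-552*1/233) - 1596) = 2*(49*(-552/233) - 1596) = 2*(-27048/233 - 1596) = 2*(-398916/233) = -797832/233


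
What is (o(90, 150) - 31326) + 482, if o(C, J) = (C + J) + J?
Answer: -30454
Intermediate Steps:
o(C, J) = C + 2*J
(o(90, 150) - 31326) + 482 = ((90 + 2*150) - 31326) + 482 = ((90 + 300) - 31326) + 482 = (390 - 31326) + 482 = -30936 + 482 = -30454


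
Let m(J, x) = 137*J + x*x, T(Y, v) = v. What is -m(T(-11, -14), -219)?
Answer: -46043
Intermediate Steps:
m(J, x) = x**2 + 137*J (m(J, x) = 137*J + x**2 = x**2 + 137*J)
-m(T(-11, -14), -219) = -((-219)**2 + 137*(-14)) = -(47961 - 1918) = -1*46043 = -46043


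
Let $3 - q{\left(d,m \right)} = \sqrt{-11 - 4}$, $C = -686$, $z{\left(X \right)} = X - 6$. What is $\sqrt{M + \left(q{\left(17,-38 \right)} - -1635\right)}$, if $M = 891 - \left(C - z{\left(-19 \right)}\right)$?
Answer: $\sqrt{3190 - i \sqrt{15}} \approx 56.48 - 0.0343 i$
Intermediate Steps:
$z{\left(X \right)} = -6 + X$
$q{\left(d,m \right)} = 3 - i \sqrt{15}$ ($q{\left(d,m \right)} = 3 - \sqrt{-11 - 4} = 3 - \sqrt{-15} = 3 - i \sqrt{15}$)
$M = 1552$ ($M = 891 - -661 = 891 + \left(-25 + 686\right) = 891 + 661 = 1552$)
$\sqrt{M + \left(q{\left(17,-38 \right)} - -1635\right)} = \sqrt{1552 + \left(\left(3 - i \sqrt{15}\right) - -1635\right)} = \sqrt{1552 + \left(\left(3 - i \sqrt{15}\right) + 1635\right)} = \sqrt{1552 + \left(1638 - i \sqrt{15}\right)} = \sqrt{3190 - i \sqrt{15}}$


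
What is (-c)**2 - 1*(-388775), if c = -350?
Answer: 511275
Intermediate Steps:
(-c)**2 - 1*(-388775) = (-1*(-350))**2 - 1*(-388775) = 350**2 + 388775 = 122500 + 388775 = 511275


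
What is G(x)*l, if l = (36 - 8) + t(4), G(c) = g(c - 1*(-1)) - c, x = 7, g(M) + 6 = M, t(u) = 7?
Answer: -175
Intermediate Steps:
g(M) = -6 + M
G(c) = -5 (G(c) = (-6 + (c - 1*(-1))) - c = (-6 + (c + 1)) - c = (-6 + (1 + c)) - c = (-5 + c) - c = -5)
l = 35 (l = (36 - 8) + 7 = 28 + 7 = 35)
G(x)*l = -5*35 = -175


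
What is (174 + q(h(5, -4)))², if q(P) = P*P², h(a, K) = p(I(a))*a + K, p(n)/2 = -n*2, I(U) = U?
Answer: 1264927596100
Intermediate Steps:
p(n) = -4*n (p(n) = 2*(-n*2) = 2*(-2*n) = -4*n)
h(a, K) = K - 4*a² (h(a, K) = (-4*a)*a + K = -4*a² + K = K - 4*a²)
q(P) = P³
(174 + q(h(5, -4)))² = (174 + (-4 - 4*5²)³)² = (174 + (-4 - 4*25)³)² = (174 + (-4 - 100)³)² = (174 + (-104)³)² = (174 - 1124864)² = (-1124690)² = 1264927596100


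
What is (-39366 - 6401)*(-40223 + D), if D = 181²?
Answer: 341513354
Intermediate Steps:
D = 32761
(-39366 - 6401)*(-40223 + D) = (-39366 - 6401)*(-40223 + 32761) = -45767*(-7462) = 341513354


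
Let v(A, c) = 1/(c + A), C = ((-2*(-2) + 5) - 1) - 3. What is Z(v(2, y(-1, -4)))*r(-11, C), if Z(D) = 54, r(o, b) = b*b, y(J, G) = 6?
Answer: 1350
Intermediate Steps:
C = 5 (C = ((4 + 5) - 1) - 3 = (9 - 1) - 3 = 8 - 3 = 5)
v(A, c) = 1/(A + c)
r(o, b) = b**2
Z(v(2, y(-1, -4)))*r(-11, C) = 54*5**2 = 54*25 = 1350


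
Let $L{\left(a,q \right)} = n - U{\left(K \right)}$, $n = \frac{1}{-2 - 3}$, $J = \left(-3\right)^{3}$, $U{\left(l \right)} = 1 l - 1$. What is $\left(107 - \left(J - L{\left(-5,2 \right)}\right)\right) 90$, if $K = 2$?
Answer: $11952$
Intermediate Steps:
$U{\left(l \right)} = -1 + l$ ($U{\left(l \right)} = l - 1 = -1 + l$)
$J = -27$
$n = - \frac{1}{5}$ ($n = \frac{1}{-5} = - \frac{1}{5} \approx -0.2$)
$L{\left(a,q \right)} = - \frac{6}{5}$ ($L{\left(a,q \right)} = - \frac{1}{5} - \left(-1 + 2\right) = - \frac{1}{5} - 1 = - \frac{6}{5}$)
$\left(107 - \left(J - L{\left(-5,2 \right)}\right)\right) 90 = \left(107 - - \frac{129}{5}\right) 90 = \left(107 + \left(- \frac{6}{5} + 27\right)\right) 90 = \left(107 + \frac{129}{5}\right) 90 = \frac{664}{5} \cdot 90 = 11952$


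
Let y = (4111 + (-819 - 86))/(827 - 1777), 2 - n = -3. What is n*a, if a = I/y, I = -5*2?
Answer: 23750/1603 ≈ 14.816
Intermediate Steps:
n = 5 (n = 2 - 1*(-3) = 2 + 3 = 5)
I = -10
y = -1603/475 (y = (4111 - 905)/(-950) = 3206*(-1/950) = -1603/475 ≈ -3.3747)
a = 4750/1603 (a = -10/(-1603/475) = -10*(-475/1603) = 4750/1603 ≈ 2.9632)
n*a = 5*(4750/1603) = 23750/1603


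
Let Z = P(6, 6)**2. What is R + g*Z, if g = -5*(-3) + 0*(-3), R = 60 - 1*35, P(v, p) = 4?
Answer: 265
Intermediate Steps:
R = 25 (R = 60 - 35 = 25)
Z = 16 (Z = 4**2 = 16)
g = 15 (g = 15 + 0 = 15)
R + g*Z = 25 + 15*16 = 25 + 240 = 265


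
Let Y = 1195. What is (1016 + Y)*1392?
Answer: 3077712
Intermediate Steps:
(1016 + Y)*1392 = (1016 + 1195)*1392 = 2211*1392 = 3077712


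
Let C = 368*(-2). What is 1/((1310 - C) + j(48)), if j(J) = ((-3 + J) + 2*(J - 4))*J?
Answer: 1/8430 ≈ 0.00011862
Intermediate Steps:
C = -736
j(J) = J*(-11 + 3*J) (j(J) = ((-3 + J) + 2*(-4 + J))*J = ((-3 + J) + (-8 + 2*J))*J = (-11 + 3*J)*J = J*(-11 + 3*J))
1/((1310 - C) + j(48)) = 1/((1310 - 1*(-736)) + 48*(-11 + 3*48)) = 1/((1310 + 736) + 48*(-11 + 144)) = 1/(2046 + 48*133) = 1/(2046 + 6384) = 1/8430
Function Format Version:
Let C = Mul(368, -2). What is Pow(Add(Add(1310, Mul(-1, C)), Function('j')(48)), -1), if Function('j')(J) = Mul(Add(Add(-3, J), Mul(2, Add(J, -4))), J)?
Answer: Rational(1, 8430) ≈ 0.00011862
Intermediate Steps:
C = -736
Function('j')(J) = Mul(J, Add(-11, Mul(3, J))) (Function('j')(J) = Mul(Add(Add(-3, J), Mul(2, Add(-4, J))), J) = Mul(Add(Add(-3, J), Add(-8, Mul(2, J))), J) = Mul(Add(-11, Mul(3, J)), J) = Mul(J, Add(-11, Mul(3, J))))
Pow(Add(Add(1310, Mul(-1, C)), Function('j')(48)), -1) = Pow(Add(Add(1310, Mul(-1, -736)), Mul(48, Add(-11, Mul(3, 48)))), -1) = Pow(Add(Add(1310, 736), Mul(48, Add(-11, 144))), -1) = Pow(Add(2046, Mul(48, 133)), -1) = Pow(Add(2046, 6384), -1) = Pow(8430, -1) = Rational(1, 8430)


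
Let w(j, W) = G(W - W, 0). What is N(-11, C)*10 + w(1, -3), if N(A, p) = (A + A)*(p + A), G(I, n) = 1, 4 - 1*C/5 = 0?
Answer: -1979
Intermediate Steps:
C = 20 (C = 20 - 5*0 = 20 + 0 = 20)
w(j, W) = 1
N(A, p) = 2*A*(A + p) (N(A, p) = (2*A)*(A + p) = 2*A*(A + p))
N(-11, C)*10 + w(1, -3) = (2*(-11)*(-11 + 20))*10 + 1 = (2*(-11)*9)*10 + 1 = -198*10 + 1 = -1980 + 1 = -1979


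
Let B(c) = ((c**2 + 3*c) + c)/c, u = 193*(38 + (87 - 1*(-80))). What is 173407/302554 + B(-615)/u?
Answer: 6675987461/11970549010 ≈ 0.55770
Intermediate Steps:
u = 39565 (u = 193*(38 + (87 + 80)) = 193*(38 + 167) = 193*205 = 39565)
B(c) = (c**2 + 4*c)/c
173407/302554 + B(-615)/u = 173407/302554 + (4 - 615)/39565 = 173407*(1/302554) - 611*1/39565 = 173407/302554 - 611/39565 = 6675987461/11970549010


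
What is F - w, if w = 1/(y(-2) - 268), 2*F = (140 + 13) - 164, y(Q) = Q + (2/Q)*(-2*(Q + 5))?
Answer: -1451/264 ≈ -5.4962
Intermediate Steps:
y(Q) = Q + 2*(-10 - 2*Q)/Q (y(Q) = Q + (2/Q)*(-2*(5 + Q)) = Q + (2/Q)*(-10 - 2*Q) = Q + 2*(-10 - 2*Q)/Q)
F = -11/2 (F = ((140 + 13) - 164)/2 = (153 - 164)/2 = (½)*(-11) = -11/2 ≈ -5.5000)
w = -1/264 (w = 1/((-4 - 2 - 20/(-2)) - 268) = 1/((-4 - 2 - 20*(-½)) - 268) = 1/((-4 - 2 + 10) - 268) = 1/(4 - 268) = 1/(-264) = -1/264 ≈ -0.0037879)
F - w = -11/2 - 1*(-1/264) = -11/2 + 1/264 = -1451/264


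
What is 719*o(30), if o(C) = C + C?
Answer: 43140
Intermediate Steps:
o(C) = 2*C
719*o(30) = 719*(2*30) = 719*60 = 43140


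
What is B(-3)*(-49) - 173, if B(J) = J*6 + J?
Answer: 856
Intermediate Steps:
B(J) = 7*J (B(J) = 6*J + J = 7*J)
B(-3)*(-49) - 173 = (7*(-3))*(-49) - 173 = -21*(-49) - 173 = 1029 - 173 = 856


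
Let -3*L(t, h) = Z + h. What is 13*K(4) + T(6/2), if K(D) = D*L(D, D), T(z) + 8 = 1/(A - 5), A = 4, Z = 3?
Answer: -391/3 ≈ -130.33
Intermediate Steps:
L(t, h) = -1 - h/3 (L(t, h) = -(3 + h)/3 = -1 - h/3)
T(z) = -9 (T(z) = -8 + 1/(4 - 5) = -8 + 1/(-1) = -8 - 1 = -9)
K(D) = D*(-1 - D/3)
13*K(4) + T(6/2) = 13*(-1/3*4*(3 + 4)) - 9 = 13*(-1/3*4*7) - 9 = 13*(-28/3) - 9 = -364/3 - 9 = -391/3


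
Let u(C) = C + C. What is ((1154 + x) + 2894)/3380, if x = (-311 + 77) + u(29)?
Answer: 968/845 ≈ 1.1456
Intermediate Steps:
u(C) = 2*C
x = -176 (x = (-311 + 77) + 2*29 = -234 + 58 = -176)
((1154 + x) + 2894)/3380 = ((1154 - 176) + 2894)/3380 = (978 + 2894)*(1/3380) = 3872*(1/3380) = 968/845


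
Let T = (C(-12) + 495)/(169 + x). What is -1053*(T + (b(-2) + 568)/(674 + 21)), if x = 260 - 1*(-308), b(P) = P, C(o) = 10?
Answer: -808827201/512215 ≈ -1579.1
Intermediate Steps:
x = 568 (x = 260 + 308 = 568)
T = 505/737 (T = (10 + 495)/(169 + 568) = 505/737 ≈ 0.68521)
-1053*(T + (b(-2) + 568)/(674 + 21)) = -1053*(505/737 + (-2 + 568)/(674 + 21)) = -1053*(505/737 + 566/695) = -1053*768117/512215 = -808827201/512215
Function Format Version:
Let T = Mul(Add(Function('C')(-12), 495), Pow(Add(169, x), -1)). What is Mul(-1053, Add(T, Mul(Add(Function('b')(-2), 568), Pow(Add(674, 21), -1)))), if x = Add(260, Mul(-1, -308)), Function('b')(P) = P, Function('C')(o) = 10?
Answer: Rational(-808827201, 512215) ≈ -1579.1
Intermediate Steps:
x = 568 (x = Add(260, 308) = 568)
T = Rational(505, 737) (T = Mul(Add(10, 495), Pow(Add(169, 568), -1)) = Mul(505, Pow(737, -1)) = Mul(505, Rational(1, 737)) = Rational(505, 737) ≈ 0.68521)
Mul(-1053, Add(T, Mul(Add(Function('b')(-2), 568), Pow(Add(674, 21), -1)))) = Mul(-1053, Add(Rational(505, 737), Mul(Add(-2, 568), Pow(Add(674, 21), -1)))) = Mul(-1053, Add(Rational(505, 737), Mul(566, Pow(695, -1)))) = Mul(-1053, Add(Rational(505, 737), Mul(566, Rational(1, 695)))) = Mul(-1053, Add(Rational(505, 737), Rational(566, 695))) = Mul(-1053, Rational(768117, 512215)) = Rational(-808827201, 512215)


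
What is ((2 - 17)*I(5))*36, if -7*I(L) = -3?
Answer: -1620/7 ≈ -231.43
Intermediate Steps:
I(L) = 3/7 (I(L) = -1/7*(-3) = 3/7)
((2 - 17)*I(5))*36 = ((2 - 17)*(3/7))*36 = -15*3/7*36 = -45/7*36 = -1620/7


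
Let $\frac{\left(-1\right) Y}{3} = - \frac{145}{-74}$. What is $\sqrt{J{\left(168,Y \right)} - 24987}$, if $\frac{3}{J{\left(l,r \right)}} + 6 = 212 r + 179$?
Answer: $\frac{i \sqrt{39399622971846}}{39709} \approx 158.07 i$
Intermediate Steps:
$Y = - \frac{435}{74}$ ($Y = - 3 \left(- \frac{145}{-74}\right) = - 3 \left(\left(-145\right) \left(- \frac{1}{74}\right)\right) = \left(-3\right) \frac{145}{74} = - \frac{435}{74} \approx -5.8784$)
$J{\left(l,r \right)} = \frac{3}{173 + 212 r}$ ($J{\left(l,r \right)} = \frac{3}{-6 + \left(212 r + 179\right)} = \frac{3}{-6 + \left(179 + 212 r\right)} = \frac{3}{173 + 212 r}$)
$\sqrt{J{\left(168,Y \right)} - 24987} = \sqrt{\frac{3}{173 + 212 \left(- \frac{435}{74}\right)} - 24987} = \sqrt{\frac{3}{173 - \frac{46110}{37}} - 24987} = \sqrt{\frac{3}{- \frac{39709}{37}} - 24987} = \sqrt{3 \left(- \frac{37}{39709}\right) - 24987} = \sqrt{- \frac{111}{39709} - 24987} = \sqrt{- \frac{992208894}{39709}} = \frac{i \sqrt{39399622971846}}{39709}$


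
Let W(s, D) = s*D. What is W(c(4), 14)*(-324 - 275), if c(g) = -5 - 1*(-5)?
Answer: 0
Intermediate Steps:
c(g) = 0 (c(g) = -5 + 5 = 0)
W(s, D) = D*s
W(c(4), 14)*(-324 - 275) = (14*0)*(-324 - 275) = 0*(-599) = 0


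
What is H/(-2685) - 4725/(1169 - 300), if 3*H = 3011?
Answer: -40676434/6999795 ≈ -5.8111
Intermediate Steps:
H = 3011/3 (H = (⅓)*3011 = 3011/3 ≈ 1003.7)
H/(-2685) - 4725/(1169 - 300) = (3011/3)/(-2685) - 4725/(1169 - 300) = (3011/3)*(-1/2685) - 4725/869 = -3011/8055 - 4725*1/869 = -3011/8055 - 4725/869 = -40676434/6999795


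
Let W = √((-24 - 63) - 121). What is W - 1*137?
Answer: -137 + 4*I*√13 ≈ -137.0 + 14.422*I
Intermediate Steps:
W = 4*I*√13 (W = √(-87 - 121) = √(-208) = 4*I*√13 ≈ 14.422*I)
W - 1*137 = 4*I*√13 - 1*137 = 4*I*√13 - 137 = -137 + 4*I*√13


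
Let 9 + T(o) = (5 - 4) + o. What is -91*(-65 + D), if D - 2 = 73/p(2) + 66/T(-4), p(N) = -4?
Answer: 31577/4 ≈ 7894.3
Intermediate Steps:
T(o) = -8 + o (T(o) = -9 + ((5 - 4) + o) = -9 + (1 + o) = -8 + o)
D = -87/4 (D = 2 + (73/(-4) + 66/(-8 - 4)) = 2 + (73*(-¼) + 66/(-12)) = 2 + (-73/4 + 66*(-1/12)) = 2 + (-73/4 - 11/2) = 2 - 95/4 = -87/4 ≈ -21.750)
-91*(-65 + D) = -91*(-65 - 87/4) = -91*(-347/4) = 31577/4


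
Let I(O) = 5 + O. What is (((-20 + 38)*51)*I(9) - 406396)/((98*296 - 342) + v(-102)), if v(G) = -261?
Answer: -393544/28405 ≈ -13.855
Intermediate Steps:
(((-20 + 38)*51)*I(9) - 406396)/((98*296 - 342) + v(-102)) = (((-20 + 38)*51)*(5 + 9) - 406396)/((98*296 - 342) - 261) = ((18*51)*14 - 406396)/((29008 - 342) - 261) = (918*14 - 406396)/(28666 - 261) = (12852 - 406396)/28405 = -393544*1/28405 = -393544/28405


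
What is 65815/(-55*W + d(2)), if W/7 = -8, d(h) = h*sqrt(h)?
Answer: 25338775/1185799 - 65815*sqrt(2)/4743196 ≈ 21.349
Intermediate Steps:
d(h) = h**(3/2)
W = -56 (W = 7*(-8) = -56)
65815/(-55*W + d(2)) = 65815/(-55*(-56) + 2**(3/2)) = 65815/(3080 + 2*sqrt(2))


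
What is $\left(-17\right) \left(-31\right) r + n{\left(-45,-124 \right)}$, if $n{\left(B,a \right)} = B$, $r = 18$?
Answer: $9441$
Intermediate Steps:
$\left(-17\right) \left(-31\right) r + n{\left(-45,-124 \right)} = \left(-17\right) \left(-31\right) 18 - 45 = 527 \cdot 18 - 45 = 9486 - 45 = 9441$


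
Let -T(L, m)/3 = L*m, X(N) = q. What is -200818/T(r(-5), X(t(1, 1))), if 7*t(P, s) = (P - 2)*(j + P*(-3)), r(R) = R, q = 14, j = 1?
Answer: -100409/105 ≈ -956.28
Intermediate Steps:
t(P, s) = (1 - 3*P)*(-2 + P)/7 (t(P, s) = ((P - 2)*(1 + P*(-3)))/7 = ((-2 + P)*(1 - 3*P))/7 = ((1 - 3*P)*(-2 + P))/7 = (1 - 3*P)*(-2 + P)/7)
X(N) = 14
T(L, m) = -3*L*m
-200818/T(r(-5), X(t(1, 1))) = -200818/((-3*(-5)*14)) = -200818/210 = -200818*1/210 = -100409/105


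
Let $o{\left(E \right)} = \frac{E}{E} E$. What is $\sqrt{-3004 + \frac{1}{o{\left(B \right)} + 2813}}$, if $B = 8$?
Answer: $\frac{3 i \sqrt{2656216927}}{2821} \approx 54.809 i$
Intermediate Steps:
$o{\left(E \right)} = E$ ($o{\left(E \right)} = 1 E = E$)
$\sqrt{-3004 + \frac{1}{o{\left(B \right)} + 2813}} = \sqrt{-3004 + \frac{1}{8 + 2813}} = \sqrt{-3004 + \frac{1}{2821}} = \sqrt{- \frac{8474283}{2821}} = \frac{3 i \sqrt{2656216927}}{2821}$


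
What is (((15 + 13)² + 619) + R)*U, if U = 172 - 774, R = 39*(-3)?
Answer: -774172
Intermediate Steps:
R = -117
U = -602
(((15 + 13)² + 619) + R)*U = (((15 + 13)² + 619) - 117)*(-602) = ((28² + 619) - 117)*(-602) = ((784 + 619) - 117)*(-602) = (1403 - 117)*(-602) = 1286*(-602) = -774172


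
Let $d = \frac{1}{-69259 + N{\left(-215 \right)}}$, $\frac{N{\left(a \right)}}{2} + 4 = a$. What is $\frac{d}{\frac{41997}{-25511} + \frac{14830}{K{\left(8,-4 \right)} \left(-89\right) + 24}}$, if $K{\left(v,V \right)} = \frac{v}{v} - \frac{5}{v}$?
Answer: $\frac{382665}{42233243056211} \approx 9.0608 \cdot 10^{-9}$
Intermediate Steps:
$K{\left(v,V \right)} = 1 - \frac{5}{v}$
$N{\left(a \right)} = -8 + 2 a$
$d = - \frac{1}{69697}$ ($d = \frac{1}{-69259 + \left(-8 + 2 \left(-215\right)\right)} = \frac{1}{-69259 - 438} = \frac{1}{-69697} = - \frac{1}{69697} \approx -1.4348 \cdot 10^{-5}$)
$\frac{d}{\frac{41997}{-25511} + \frac{14830}{K{\left(8,-4 \right)} \left(-89\right) + 24}} = - \frac{1}{69697 \left(\frac{41997}{-25511} + \frac{14830}{\frac{-5 + 8}{8} \left(-89\right) + 24}\right)} = - \frac{1}{69697 \left(41997 \left(- \frac{1}{25511}\right) + \frac{14830}{\frac{1}{8} \cdot 3 \left(-89\right) + 24}\right)} = - \frac{1}{69697 \left(- \frac{41997}{25511} + \frac{14830}{\frac{3}{8} \left(-89\right) + 24}\right)} = - \frac{1}{69697 \left(- \frac{41997}{25511} + \frac{14830}{- \frac{267}{8} + 24}\right)} = - \frac{1}{69697 \left(- \frac{41997}{25511} + \frac{14830}{- \frac{75}{8}}\right)} = - \frac{1}{69697 \left(- \frac{41997}{25511} + 14830 \left(- \frac{8}{75}\right)\right)} = - \frac{1}{69697 \left(- \frac{41997}{25511} - \frac{23728}{15}\right)} = - \frac{1}{69697 \left(- \frac{605954963}{382665}\right)} = \left(- \frac{1}{69697}\right) \left(- \frac{382665}{605954963}\right) = \frac{382665}{42233243056211}$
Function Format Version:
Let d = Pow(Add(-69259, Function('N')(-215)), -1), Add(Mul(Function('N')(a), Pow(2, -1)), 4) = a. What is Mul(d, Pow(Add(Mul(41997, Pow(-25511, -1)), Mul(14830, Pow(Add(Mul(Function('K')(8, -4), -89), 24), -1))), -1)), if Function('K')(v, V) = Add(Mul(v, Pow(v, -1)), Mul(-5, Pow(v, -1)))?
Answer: Rational(382665, 42233243056211) ≈ 9.0608e-9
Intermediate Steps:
Function('K')(v, V) = Add(1, Mul(-5, Pow(v, -1)))
Function('N')(a) = Add(-8, Mul(2, a))
d = Rational(-1, 69697) (d = Pow(Add(-69259, Add(-8, Mul(2, -215))), -1) = Pow(Add(-69259, Add(-8, -430)), -1) = Pow(Add(-69259, -438), -1) = Pow(-69697, -1) = Rational(-1, 69697) ≈ -1.4348e-5)
Mul(d, Pow(Add(Mul(41997, Pow(-25511, -1)), Mul(14830, Pow(Add(Mul(Function('K')(8, -4), -89), 24), -1))), -1)) = Mul(Rational(-1, 69697), Pow(Add(Mul(41997, Pow(-25511, -1)), Mul(14830, Pow(Add(Mul(Mul(Pow(8, -1), Add(-5, 8)), -89), 24), -1))), -1)) = Mul(Rational(-1, 69697), Pow(Add(Mul(41997, Rational(-1, 25511)), Mul(14830, Pow(Add(Mul(Mul(Rational(1, 8), 3), -89), 24), -1))), -1)) = Mul(Rational(-1, 69697), Pow(Add(Rational(-41997, 25511), Mul(14830, Pow(Add(Mul(Rational(3, 8), -89), 24), -1))), -1)) = Mul(Rational(-1, 69697), Pow(Add(Rational(-41997, 25511), Mul(14830, Pow(Add(Rational(-267, 8), 24), -1))), -1)) = Mul(Rational(-1, 69697), Pow(Add(Rational(-41997, 25511), Mul(14830, Pow(Rational(-75, 8), -1))), -1)) = Mul(Rational(-1, 69697), Pow(Add(Rational(-41997, 25511), Mul(14830, Rational(-8, 75))), -1)) = Mul(Rational(-1, 69697), Pow(Add(Rational(-41997, 25511), Rational(-23728, 15)), -1)) = Mul(Rational(-1, 69697), Pow(Rational(-605954963, 382665), -1)) = Mul(Rational(-1, 69697), Rational(-382665, 605954963)) = Rational(382665, 42233243056211)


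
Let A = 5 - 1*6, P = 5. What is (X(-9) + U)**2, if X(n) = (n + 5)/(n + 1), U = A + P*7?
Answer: 4761/4 ≈ 1190.3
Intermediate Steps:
A = -1 (A = 5 - 6 = -1)
U = 34 (U = -1 + 5*7 = -1 + 35 = 34)
X(n) = (5 + n)/(1 + n)
(X(-9) + U)**2 = ((5 - 9)/(1 - 9) + 34)**2 = (-4/(-8) + 34)**2 = (-1/8*(-4) + 34)**2 = (1/2 + 34)**2 = (69/2)**2 = 4761/4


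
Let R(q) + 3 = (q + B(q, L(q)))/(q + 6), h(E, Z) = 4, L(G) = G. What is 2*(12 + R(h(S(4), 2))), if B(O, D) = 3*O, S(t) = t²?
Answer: 106/5 ≈ 21.200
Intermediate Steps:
R(q) = -3 + 4*q/(6 + q) (R(q) = -3 + (q + 3*q)/(q + 6) = -3 + (4*q)/(6 + q) = -3 + 4*q/(6 + q))
2*(12 + R(h(S(4), 2))) = 2*(12 + (-18 + 4)/(6 + 4)) = 2*(12 - 14/10) = 2*(12 + (⅒)*(-14)) = 2*(12 - 7/5) = 2*(53/5) = 106/5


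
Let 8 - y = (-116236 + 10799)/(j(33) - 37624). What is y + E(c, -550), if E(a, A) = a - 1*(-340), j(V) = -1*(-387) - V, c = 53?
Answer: 14839833/37270 ≈ 398.17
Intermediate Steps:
j(V) = 387 - V
E(a, A) = 340 + a (E(a, A) = a + 340 = 340 + a)
y = 192723/37270 (y = 8 - (-116236 + 10799)/((387 - 1*33) - 37624) = 8 - (-105437)/((387 - 33) - 37624) = 8 - (-105437)/(354 - 37624) = 8 - (-105437)/(-37270) = 8 - (-105437)*(-1)/37270 = 8 - 1*105437/37270 = 8 - 105437/37270 = 192723/37270 ≈ 5.1710)
y + E(c, -550) = 192723/37270 + (340 + 53) = 192723/37270 + 393 = 14839833/37270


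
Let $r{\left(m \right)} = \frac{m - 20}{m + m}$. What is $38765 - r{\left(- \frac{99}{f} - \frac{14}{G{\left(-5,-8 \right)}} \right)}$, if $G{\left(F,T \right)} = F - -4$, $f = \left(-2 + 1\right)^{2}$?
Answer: $\frac{1317989}{34} \approx 38764.0$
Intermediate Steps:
$f = 1$ ($f = \left(-1\right)^{2} = 1$)
$G{\left(F,T \right)} = 4 + F$ ($G{\left(F,T \right)} = F + 4 = 4 + F$)
$r{\left(m \right)} = \frac{-20 + m}{2 m}$
$38765 - r{\left(- \frac{99}{f} - \frac{14}{G{\left(-5,-8 \right)}} \right)} = 38765 - \frac{-20 - \left(99 + \frac{14}{4 - 5}\right)}{2 \left(- \frac{99}{1} - \frac{14}{4 - 5}\right)} = 38765 - \frac{-20 - \left(99 + \frac{14}{-1}\right)}{2 \left(\left(-99\right) 1 - \frac{14}{-1}\right)} = 38765 - \frac{-20 - 85}{2 \left(-99 - -14\right)} = 38765 - \frac{-20 + \left(-99 + 14\right)}{2 \left(-99 + 14\right)} = 38765 - \frac{-20 - 85}{2 \left(-85\right)} = 38765 - \frac{1}{2} \left(- \frac{1}{85}\right) \left(-105\right) = 38765 - \frac{21}{34} = \frac{1317989}{34}$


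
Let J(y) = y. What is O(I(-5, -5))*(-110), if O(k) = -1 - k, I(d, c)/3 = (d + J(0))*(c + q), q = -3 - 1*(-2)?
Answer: 10010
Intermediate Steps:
q = -1 (q = -3 + 2 = -1)
I(d, c) = 3*d*(-1 + c) (I(d, c) = 3*((d + 0)*(c - 1)) = 3*(d*(-1 + c)) = 3*d*(-1 + c))
O(I(-5, -5))*(-110) = (-1 - 3*(-5)*(-1 - 5))*(-110) = (-1 - 3*(-5)*(-6))*(-110) = (-1 - 1*90)*(-110) = (-1 - 90)*(-110) = -91*(-110) = 10010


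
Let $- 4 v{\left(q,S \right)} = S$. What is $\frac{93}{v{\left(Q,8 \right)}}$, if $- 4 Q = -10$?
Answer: $- \frac{93}{2} \approx -46.5$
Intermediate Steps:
$Q = \frac{5}{2}$ ($Q = \left(- \frac{1}{4}\right) \left(-10\right) = \frac{5}{2} \approx 2.5$)
$v{\left(q,S \right)} = - \frac{S}{4}$
$\frac{93}{v{\left(Q,8 \right)}} = \frac{93}{\left(- \frac{1}{4}\right) 8} = \frac{93}{-2} = 93 \left(- \frac{1}{2}\right) = - \frac{93}{2}$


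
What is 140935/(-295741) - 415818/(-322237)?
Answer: 77559959543/95298692617 ≈ 0.81386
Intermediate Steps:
140935/(-295741) - 415818/(-322237) = 140935*(-1/295741) - 415818*(-1/322237) = -140935/295741 + 415818/322237 = 77559959543/95298692617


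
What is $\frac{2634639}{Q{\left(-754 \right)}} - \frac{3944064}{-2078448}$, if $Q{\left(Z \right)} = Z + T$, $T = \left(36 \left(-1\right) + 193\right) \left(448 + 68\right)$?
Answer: $\frac{120677142683}{3475251658} \approx 34.725$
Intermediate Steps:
$T = 81012$ ($T = \left(-36 + 193\right) 516 = 157 \cdot 516 = 81012$)
$Q{\left(Z \right)} = 81012 + Z$ ($Q{\left(Z \right)} = Z + 81012 = 81012 + Z$)
$\frac{2634639}{Q{\left(-754 \right)}} - \frac{3944064}{-2078448} = \frac{2634639}{81012 - 754} - \frac{3944064}{-2078448} = \frac{2634639}{80258} - - \frac{82168}{43301} = 2634639 \cdot \frac{1}{80258} + \frac{82168}{43301} = \frac{2634639}{80258} + \frac{82168}{43301} = \frac{120677142683}{3475251658}$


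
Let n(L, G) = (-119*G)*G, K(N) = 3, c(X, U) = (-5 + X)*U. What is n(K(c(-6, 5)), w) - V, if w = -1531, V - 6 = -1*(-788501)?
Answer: -279719866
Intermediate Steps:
V = 788507 (V = 6 - 1*(-788501) = 6 + 788501 = 788507)
c(X, U) = U*(-5 + X)
n(L, G) = -119*G²
n(K(c(-6, 5)), w) - V = -119*(-1531)² - 1*788507 = -119*2343961 - 788507 = -278931359 - 788507 = -279719866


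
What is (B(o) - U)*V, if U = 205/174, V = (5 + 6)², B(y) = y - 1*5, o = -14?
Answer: -424831/174 ≈ -2441.6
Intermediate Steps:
B(y) = -5 + y (B(y) = y - 5 = -5 + y)
V = 121 (V = 11² = 121)
U = 205/174 (U = 205*(1/174) = 205/174 ≈ 1.1782)
(B(o) - U)*V = ((-5 - 14) - 1*205/174)*121 = (-19 - 205/174)*121 = -3511/174*121 = -424831/174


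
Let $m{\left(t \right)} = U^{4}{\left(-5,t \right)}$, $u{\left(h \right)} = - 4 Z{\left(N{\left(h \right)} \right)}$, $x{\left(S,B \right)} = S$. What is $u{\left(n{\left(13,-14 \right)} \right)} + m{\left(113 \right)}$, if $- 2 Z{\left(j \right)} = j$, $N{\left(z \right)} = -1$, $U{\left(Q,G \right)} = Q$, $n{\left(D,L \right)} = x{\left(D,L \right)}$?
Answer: $623$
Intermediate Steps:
$n{\left(D,L \right)} = D$
$Z{\left(j \right)} = - \frac{j}{2}$
$u{\left(h \right)} = -2$ ($u{\left(h \right)} = - 4 \left(\left(- \frac{1}{2}\right) \left(-1\right)\right) = \left(-4\right) \frac{1}{2} = -2$)
$m{\left(t \right)} = 625$ ($m{\left(t \right)} = \left(-5\right)^{4} = 625$)
$u{\left(n{\left(13,-14 \right)} \right)} + m{\left(113 \right)} = -2 + 625 = 623$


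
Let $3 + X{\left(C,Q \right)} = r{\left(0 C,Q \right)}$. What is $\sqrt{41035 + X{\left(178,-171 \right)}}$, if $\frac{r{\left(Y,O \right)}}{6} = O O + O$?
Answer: $2 \sqrt{53863} \approx 464.17$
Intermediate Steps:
$r{\left(Y,O \right)} = 6 O + 6 O^{2}$ ($r{\left(Y,O \right)} = 6 \left(O O + O\right) = 6 \left(O^{2} + O\right) = 6 \left(O + O^{2}\right) = 6 O + 6 O^{2}$)
$X{\left(C,Q \right)} = -3 + 6 Q \left(1 + Q\right)$
$\sqrt{41035 + X{\left(178,-171 \right)}} = \sqrt{41035 - \left(3 + 1026 \left(1 - 171\right)\right)} = \sqrt{41035 - \left(3 + 1026 \left(-170\right)\right)} = \sqrt{41035 + \left(-3 + 174420\right)} = \sqrt{41035 + 174417} = \sqrt{215452} = 2 \sqrt{53863}$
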